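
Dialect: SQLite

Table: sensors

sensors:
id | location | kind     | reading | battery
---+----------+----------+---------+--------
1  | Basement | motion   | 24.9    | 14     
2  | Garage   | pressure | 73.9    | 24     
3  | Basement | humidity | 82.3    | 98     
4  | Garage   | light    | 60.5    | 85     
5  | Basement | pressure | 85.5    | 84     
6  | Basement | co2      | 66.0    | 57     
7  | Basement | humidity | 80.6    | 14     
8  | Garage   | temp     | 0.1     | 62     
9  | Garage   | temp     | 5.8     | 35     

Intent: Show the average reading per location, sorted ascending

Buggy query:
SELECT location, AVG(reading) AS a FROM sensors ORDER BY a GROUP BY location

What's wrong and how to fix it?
Bug: ORDER BY appears before GROUP BY; SQL clause order requires GROUP BY first

Fix: Move ORDER BY to the end, after GROUP BY

Corrected query:
SELECT location, AVG(reading) AS a FROM sensors GROUP BY location ORDER BY a

Result:
location | a     
---------+-------
Garage   | 35.075
Basement | 67.86 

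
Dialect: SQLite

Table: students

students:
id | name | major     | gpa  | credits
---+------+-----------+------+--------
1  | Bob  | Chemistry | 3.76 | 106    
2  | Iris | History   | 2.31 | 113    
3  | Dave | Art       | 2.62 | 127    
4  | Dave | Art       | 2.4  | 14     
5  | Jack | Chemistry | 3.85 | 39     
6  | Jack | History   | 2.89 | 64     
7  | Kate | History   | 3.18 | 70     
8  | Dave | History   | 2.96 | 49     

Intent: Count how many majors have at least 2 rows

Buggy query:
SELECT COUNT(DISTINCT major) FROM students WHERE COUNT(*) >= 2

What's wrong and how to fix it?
Bug: COUNT(*) cannot appear in WHERE; the per-group count doesn't exist yet

Fix: Group first with HAVING COUNT(*) >= 2, then COUNT the resulting groups

Corrected query:
SELECT COUNT(*) FROM (SELECT major FROM students GROUP BY major HAVING COUNT(*) >= 2)

Result:
COUNT(*)
--------
3       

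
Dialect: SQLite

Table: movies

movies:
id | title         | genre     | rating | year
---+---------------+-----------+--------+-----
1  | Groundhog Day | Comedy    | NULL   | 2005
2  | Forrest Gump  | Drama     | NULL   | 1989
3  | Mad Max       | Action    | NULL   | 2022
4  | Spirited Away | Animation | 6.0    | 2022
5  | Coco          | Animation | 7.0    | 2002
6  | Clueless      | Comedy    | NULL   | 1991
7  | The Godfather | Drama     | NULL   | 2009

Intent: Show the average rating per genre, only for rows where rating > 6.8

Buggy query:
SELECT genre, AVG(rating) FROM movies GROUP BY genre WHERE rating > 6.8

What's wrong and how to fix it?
Bug: Row-level WHERE must come before GROUP BY in the clause order

Fix: Move the WHERE clause before GROUP BY

Corrected query:
SELECT genre, AVG(rating) FROM movies WHERE rating > 6.8 GROUP BY genre

Result:
genre     | AVG(rating)
----------+------------
Animation | 7          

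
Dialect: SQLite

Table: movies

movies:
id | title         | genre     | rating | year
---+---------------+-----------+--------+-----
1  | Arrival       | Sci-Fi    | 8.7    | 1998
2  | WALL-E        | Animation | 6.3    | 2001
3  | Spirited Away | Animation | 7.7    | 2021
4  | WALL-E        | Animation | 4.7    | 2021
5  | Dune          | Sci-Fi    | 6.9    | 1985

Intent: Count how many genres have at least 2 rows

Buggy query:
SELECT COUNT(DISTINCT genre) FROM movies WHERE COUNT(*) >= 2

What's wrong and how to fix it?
Bug: WHERE filters individual rows, not groups, so a group-level COUNT is invalid there

Fix: Use a subquery that GROUPs and filters with HAVING, then count its rows

Corrected query:
SELECT COUNT(*) FROM (SELECT genre FROM movies GROUP BY genre HAVING COUNT(*) >= 2)

Result:
COUNT(*)
--------
2       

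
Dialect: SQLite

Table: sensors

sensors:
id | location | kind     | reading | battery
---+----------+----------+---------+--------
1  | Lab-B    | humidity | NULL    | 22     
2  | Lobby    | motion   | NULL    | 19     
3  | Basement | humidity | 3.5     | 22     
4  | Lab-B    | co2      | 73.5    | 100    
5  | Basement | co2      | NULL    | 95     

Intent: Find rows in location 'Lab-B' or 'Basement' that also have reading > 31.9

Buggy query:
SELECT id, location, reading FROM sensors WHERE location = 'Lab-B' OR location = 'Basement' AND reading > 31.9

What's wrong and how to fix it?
Bug: AND binds tighter than OR, so this parses as location = 'Lab-B' OR (location = 'Basement' AND reading > 31.9)

Fix: Group the OR with parentheses (or use IN), then AND the threshold

Corrected query:
SELECT id, location, reading FROM sensors WHERE (location = 'Lab-B' OR location = 'Basement') AND reading > 31.9

Result:
id | location | reading
---+----------+--------
4  | Lab-B    | 73.5   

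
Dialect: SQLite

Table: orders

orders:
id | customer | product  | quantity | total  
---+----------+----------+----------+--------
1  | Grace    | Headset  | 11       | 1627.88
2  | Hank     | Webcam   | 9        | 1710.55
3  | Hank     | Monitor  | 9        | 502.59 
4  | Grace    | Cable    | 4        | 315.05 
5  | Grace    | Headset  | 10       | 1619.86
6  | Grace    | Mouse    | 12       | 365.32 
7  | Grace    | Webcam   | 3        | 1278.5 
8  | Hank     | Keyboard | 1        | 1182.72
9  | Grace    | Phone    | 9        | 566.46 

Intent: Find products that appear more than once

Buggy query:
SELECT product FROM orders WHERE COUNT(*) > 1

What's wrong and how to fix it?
Bug: COUNT(*) is an aggregate and cannot be used in WHERE

Fix: GROUP BY product, then filter groups with HAVING COUNT(*) > 1

Corrected query:
SELECT product FROM orders GROUP BY product HAVING COUNT(*) > 1

Result:
product
-------
Headset
Webcam 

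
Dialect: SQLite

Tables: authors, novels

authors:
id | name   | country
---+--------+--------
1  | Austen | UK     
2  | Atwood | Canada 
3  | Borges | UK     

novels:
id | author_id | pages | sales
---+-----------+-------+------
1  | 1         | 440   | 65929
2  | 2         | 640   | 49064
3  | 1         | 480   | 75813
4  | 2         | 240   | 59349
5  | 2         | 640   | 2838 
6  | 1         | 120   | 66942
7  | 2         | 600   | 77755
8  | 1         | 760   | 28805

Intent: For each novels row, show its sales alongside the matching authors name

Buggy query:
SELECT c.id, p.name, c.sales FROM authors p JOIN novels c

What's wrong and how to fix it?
Bug: Missing join condition: each novels row is matched to all authors rows instead of just its own

Fix: Specify the join condition linking the foreign key to the parent id

Corrected query:
SELECT c.id, p.name, c.sales FROM authors p JOIN novels c ON c.author_id = p.id

Result:
id | name   | sales
---+--------+------
1  | Austen | 65929
2  | Atwood | 49064
3  | Austen | 75813
4  | Atwood | 59349
5  | Atwood | 2838 
6  | Austen | 66942
7  | Atwood | 77755
8  | Austen | 28805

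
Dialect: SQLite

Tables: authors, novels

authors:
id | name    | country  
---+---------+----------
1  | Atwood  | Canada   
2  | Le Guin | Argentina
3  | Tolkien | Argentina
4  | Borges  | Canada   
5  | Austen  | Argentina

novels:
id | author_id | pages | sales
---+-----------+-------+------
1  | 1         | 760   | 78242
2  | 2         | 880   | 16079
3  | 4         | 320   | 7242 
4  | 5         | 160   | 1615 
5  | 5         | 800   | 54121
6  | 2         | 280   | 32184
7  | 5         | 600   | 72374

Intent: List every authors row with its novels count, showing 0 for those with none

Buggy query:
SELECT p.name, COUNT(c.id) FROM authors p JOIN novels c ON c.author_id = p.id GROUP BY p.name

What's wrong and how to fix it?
Bug: An inner join excludes parents with zero children

Fix: Switch to LEFT JOIN to retain unmatched parent rows

Corrected query:
SELECT p.name, COUNT(c.id) FROM authors p LEFT JOIN novels c ON c.author_id = p.id GROUP BY p.name

Result:
name    | COUNT(c.id)
--------+------------
Atwood  | 1          
Austen  | 3          
Borges  | 1          
Le Guin | 2          
Tolkien | 0          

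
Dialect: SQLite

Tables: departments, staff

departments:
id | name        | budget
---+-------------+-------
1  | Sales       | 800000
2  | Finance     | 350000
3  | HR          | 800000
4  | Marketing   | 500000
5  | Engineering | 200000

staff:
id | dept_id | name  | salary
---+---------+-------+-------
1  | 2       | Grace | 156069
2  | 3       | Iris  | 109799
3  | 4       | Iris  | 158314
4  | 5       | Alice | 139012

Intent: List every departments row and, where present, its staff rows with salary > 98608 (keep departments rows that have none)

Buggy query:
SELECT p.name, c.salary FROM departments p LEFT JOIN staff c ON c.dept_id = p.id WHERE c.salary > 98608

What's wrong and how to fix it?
Bug: Filtering c.salary in WHERE discards the NULL rows produced by LEFT JOIN, turning it into an inner join

Fix: Put 'c.salary > 98608' in the JOIN's ON clause instead of WHERE

Corrected query:
SELECT p.name, c.salary FROM departments p LEFT JOIN staff c ON c.dept_id = p.id AND c.salary > 98608

Result:
name        | salary
------------+-------
Sales       | NULL  
Finance     | 156069
HR          | 109799
Marketing   | 158314
Engineering | 139012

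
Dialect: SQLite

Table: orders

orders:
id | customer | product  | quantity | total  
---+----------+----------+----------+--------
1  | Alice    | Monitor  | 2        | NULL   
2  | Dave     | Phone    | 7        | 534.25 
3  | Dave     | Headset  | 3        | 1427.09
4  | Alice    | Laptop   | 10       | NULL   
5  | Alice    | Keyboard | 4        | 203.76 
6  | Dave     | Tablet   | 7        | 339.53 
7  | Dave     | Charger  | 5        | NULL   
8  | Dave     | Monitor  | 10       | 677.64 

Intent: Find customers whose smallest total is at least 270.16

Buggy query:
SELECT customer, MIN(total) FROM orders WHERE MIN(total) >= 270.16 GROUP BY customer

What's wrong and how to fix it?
Bug: Aggregates like MIN are computed per group after WHERE runs

Fix: Use HAVING for the per-group MIN condition

Corrected query:
SELECT customer, MIN(total) FROM orders GROUP BY customer HAVING MIN(total) >= 270.16

Result:
customer | MIN(total)
---------+-----------
Dave     | 339.53    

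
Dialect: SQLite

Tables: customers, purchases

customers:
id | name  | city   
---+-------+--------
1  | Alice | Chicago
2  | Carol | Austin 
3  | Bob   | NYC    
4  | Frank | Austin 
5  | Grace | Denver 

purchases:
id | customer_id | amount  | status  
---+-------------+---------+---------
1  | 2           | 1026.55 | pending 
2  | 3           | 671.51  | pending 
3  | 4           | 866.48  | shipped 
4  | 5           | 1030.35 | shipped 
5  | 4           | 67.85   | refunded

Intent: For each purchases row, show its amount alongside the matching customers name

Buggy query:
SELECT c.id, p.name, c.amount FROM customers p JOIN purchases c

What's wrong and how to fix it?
Bug: Missing join condition: each purchases row is matched to all customers rows instead of just its own

Fix: Specify the join condition linking the foreign key to the parent id

Corrected query:
SELECT c.id, p.name, c.amount FROM customers p JOIN purchases c ON c.customer_id = p.id

Result:
id | name  | amount 
---+-------+--------
1  | Carol | 1026.55
2  | Bob   | 671.51 
3  | Frank | 866.48 
4  | Grace | 1030.35
5  | Frank | 67.85  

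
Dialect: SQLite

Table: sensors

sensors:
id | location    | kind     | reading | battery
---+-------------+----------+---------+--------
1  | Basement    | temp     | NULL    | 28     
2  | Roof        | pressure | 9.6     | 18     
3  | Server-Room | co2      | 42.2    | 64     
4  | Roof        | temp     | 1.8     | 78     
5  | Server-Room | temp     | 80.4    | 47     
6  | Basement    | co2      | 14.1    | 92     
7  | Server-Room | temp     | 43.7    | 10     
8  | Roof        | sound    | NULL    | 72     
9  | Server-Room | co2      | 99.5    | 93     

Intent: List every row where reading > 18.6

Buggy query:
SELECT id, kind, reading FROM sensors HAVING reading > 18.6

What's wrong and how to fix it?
Bug: HAVING filters the output of aggregation, but this query has no GROUP BY and no aggregate functions, so SQLite rejects it (HAVING clause on a non-aggregate query); the condition here is per row

Fix: Use WHERE for row-level filtering

Corrected query:
SELECT id, kind, reading FROM sensors WHERE reading > 18.6

Result:
id | kind | reading
---+------+--------
3  | co2  | 42.2   
5  | temp | 80.4   
7  | temp | 43.7   
9  | co2  | 99.5   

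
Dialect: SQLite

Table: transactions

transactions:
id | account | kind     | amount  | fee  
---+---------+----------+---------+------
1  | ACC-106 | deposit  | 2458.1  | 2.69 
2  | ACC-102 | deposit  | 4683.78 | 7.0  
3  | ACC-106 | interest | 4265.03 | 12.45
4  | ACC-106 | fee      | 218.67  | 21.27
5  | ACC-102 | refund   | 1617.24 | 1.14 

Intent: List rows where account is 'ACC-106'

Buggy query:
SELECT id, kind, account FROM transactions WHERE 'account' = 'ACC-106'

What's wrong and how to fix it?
Bug: 'account' in single quotes is a string literal, not the column; the comparison is literal-vs-literal and never true

Fix: Reference the column as account without single quotes

Corrected query:
SELECT id, kind, account FROM transactions WHERE account = 'ACC-106'

Result:
id | kind     | account
---+----------+--------
1  | deposit  | ACC-106
3  | interest | ACC-106
4  | fee      | ACC-106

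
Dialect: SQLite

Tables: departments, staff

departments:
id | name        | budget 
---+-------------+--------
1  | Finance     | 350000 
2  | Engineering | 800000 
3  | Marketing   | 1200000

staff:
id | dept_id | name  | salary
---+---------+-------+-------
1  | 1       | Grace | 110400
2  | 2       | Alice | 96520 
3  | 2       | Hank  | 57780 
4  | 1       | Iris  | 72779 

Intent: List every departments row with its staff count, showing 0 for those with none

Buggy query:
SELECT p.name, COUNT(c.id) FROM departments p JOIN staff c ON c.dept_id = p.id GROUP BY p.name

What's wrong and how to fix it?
Bug: INNER JOIN drops departments rows that have no matching staff rows

Fix: Use LEFT JOIN so parents without children still appear (COUNT(c.id) gives 0)

Corrected query:
SELECT p.name, COUNT(c.id) FROM departments p LEFT JOIN staff c ON c.dept_id = p.id GROUP BY p.name

Result:
name        | COUNT(c.id)
------------+------------
Engineering | 2          
Finance     | 2          
Marketing   | 0          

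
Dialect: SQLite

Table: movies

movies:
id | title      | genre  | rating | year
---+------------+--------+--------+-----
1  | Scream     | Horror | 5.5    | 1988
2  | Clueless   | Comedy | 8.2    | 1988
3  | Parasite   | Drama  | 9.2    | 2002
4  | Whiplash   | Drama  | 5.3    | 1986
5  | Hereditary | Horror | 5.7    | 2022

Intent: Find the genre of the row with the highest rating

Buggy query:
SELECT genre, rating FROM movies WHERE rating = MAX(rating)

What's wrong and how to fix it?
Bug: WHERE is evaluated per row; an aggregate over the whole table isn't defined there

Fix: Wrap MAX in a scalar subquery so WHERE compares against a single value

Corrected query:
SELECT genre, rating FROM movies WHERE rating = (SELECT MAX(rating) FROM movies)

Result:
genre | rating
------+-------
Drama | 9.2   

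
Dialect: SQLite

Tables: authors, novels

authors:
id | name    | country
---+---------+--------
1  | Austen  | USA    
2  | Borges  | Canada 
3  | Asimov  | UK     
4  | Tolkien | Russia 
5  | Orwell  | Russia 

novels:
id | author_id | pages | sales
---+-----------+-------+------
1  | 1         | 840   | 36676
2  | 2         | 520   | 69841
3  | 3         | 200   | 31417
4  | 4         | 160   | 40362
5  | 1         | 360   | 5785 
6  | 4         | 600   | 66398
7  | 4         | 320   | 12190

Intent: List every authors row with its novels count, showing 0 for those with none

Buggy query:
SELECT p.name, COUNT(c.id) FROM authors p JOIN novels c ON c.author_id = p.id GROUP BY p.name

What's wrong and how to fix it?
Bug: INNER JOIN drops authors rows that have no matching novels rows

Fix: Use LEFT JOIN so parents without children still appear (COUNT(c.id) gives 0)

Corrected query:
SELECT p.name, COUNT(c.id) FROM authors p LEFT JOIN novels c ON c.author_id = p.id GROUP BY p.name

Result:
name    | COUNT(c.id)
--------+------------
Asimov  | 1          
Austen  | 2          
Borges  | 1          
Orwell  | 0          
Tolkien | 3          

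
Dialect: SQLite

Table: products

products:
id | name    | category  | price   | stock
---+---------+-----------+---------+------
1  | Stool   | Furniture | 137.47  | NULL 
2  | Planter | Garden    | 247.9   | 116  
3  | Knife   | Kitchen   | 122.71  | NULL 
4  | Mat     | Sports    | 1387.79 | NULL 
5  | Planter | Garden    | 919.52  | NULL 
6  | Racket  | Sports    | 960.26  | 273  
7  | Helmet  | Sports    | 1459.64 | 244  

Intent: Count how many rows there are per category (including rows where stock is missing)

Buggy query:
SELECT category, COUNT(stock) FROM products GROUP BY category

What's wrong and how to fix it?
Bug: COUNT(column) counts non-NULL values only; rows with NULL stock aren't counted

Fix: Replace COUNT(stock) with COUNT(*)

Corrected query:
SELECT category, COUNT(*) FROM products GROUP BY category

Result:
category  | COUNT(*)
----------+---------
Furniture | 1       
Garden    | 2       
Kitchen   | 1       
Sports    | 3       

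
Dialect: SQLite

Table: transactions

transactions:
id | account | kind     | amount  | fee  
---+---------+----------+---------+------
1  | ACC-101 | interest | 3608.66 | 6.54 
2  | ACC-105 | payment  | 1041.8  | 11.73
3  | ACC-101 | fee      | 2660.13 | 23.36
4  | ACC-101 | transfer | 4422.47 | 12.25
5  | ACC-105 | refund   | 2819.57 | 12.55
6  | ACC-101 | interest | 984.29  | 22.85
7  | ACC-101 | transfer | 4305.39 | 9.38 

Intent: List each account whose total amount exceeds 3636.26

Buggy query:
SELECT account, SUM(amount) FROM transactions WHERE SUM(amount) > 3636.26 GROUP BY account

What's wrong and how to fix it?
Bug: WHERE runs before GROUP BY, so aggregates aren't available there

Fix: Use HAVING (which filters groups after aggregation) instead of WHERE

Corrected query:
SELECT account, SUM(amount) FROM transactions GROUP BY account HAVING SUM(amount) > 3636.26

Result:
account | SUM(amount)
--------+------------
ACC-101 | 15980.94   
ACC-105 | 3861.37    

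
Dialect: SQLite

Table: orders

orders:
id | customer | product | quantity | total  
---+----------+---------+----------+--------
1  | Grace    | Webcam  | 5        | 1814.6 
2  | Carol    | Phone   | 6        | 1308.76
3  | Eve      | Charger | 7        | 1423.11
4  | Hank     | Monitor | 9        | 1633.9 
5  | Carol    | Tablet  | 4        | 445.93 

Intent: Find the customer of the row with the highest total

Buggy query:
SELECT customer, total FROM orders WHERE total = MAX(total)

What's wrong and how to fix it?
Bug: WHERE is evaluated per row; an aggregate over the whole table isn't defined there

Fix: Use a subquery: WHERE total = (SELECT MAX(total) FROM orders)

Corrected query:
SELECT customer, total FROM orders WHERE total = (SELECT MAX(total) FROM orders)

Result:
customer | total 
---------+-------
Grace    | 1814.6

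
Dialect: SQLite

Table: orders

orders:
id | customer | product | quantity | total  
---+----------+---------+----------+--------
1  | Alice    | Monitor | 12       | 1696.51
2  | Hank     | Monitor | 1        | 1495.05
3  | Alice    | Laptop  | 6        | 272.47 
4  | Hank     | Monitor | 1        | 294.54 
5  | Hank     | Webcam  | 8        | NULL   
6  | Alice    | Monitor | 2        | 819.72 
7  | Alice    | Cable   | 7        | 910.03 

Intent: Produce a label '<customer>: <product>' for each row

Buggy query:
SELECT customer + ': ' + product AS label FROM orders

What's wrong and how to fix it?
Bug: SQLite uses || for string concatenation; + coerces text to numbers (yielding 0)

Fix: Replace + with || to concatenate text

Corrected query:
SELECT customer || ': ' || product AS label FROM orders

Result:
label         
--------------
Alice: Monitor
Hank: Monitor 
Alice: Laptop 
Hank: Monitor 
Hank: Webcam  
Alice: Monitor
Alice: Cable  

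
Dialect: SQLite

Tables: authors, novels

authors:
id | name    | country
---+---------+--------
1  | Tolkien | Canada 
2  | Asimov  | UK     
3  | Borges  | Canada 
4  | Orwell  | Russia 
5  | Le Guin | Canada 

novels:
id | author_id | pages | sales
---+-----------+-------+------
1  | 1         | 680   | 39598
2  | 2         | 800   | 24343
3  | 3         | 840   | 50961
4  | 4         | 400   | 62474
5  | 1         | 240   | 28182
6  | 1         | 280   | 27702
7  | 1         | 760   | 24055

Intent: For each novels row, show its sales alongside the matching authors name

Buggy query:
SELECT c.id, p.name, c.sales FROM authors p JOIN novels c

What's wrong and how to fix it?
Bug: JOIN with no ON clause produces a cartesian product; every novels row pairs with every authors row

Fix: Specify the join condition linking the foreign key to the parent id

Corrected query:
SELECT c.id, p.name, c.sales FROM authors p JOIN novels c ON c.author_id = p.id

Result:
id | name    | sales
---+---------+------
1  | Tolkien | 39598
2  | Asimov  | 24343
3  | Borges  | 50961
4  | Orwell  | 62474
5  | Tolkien | 28182
6  | Tolkien | 27702
7  | Tolkien | 24055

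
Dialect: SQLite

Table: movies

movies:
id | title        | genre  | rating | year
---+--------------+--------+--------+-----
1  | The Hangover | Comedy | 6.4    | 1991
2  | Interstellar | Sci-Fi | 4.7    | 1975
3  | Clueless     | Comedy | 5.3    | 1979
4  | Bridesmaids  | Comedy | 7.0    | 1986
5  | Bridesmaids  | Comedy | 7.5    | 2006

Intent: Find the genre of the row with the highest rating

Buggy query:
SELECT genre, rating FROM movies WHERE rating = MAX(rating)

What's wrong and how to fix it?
Bug: WHERE is evaluated per row; an aggregate over the whole table isn't defined there

Fix: Use a subquery: WHERE rating = (SELECT MAX(rating) FROM movies)

Corrected query:
SELECT genre, rating FROM movies WHERE rating = (SELECT MAX(rating) FROM movies)

Result:
genre  | rating
-------+-------
Comedy | 7.5   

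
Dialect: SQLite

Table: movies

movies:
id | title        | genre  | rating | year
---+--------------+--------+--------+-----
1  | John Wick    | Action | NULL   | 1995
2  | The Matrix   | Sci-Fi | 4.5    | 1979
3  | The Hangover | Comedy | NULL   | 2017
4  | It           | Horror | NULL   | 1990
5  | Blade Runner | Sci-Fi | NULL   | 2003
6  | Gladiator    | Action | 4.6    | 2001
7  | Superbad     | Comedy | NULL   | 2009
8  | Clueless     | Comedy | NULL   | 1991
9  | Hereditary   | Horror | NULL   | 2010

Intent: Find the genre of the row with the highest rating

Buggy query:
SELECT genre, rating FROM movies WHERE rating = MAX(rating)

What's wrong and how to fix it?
Bug: WHERE is evaluated per row; an aggregate over the whole table isn't defined there

Fix: Wrap MAX in a scalar subquery so WHERE compares against a single value

Corrected query:
SELECT genre, rating FROM movies WHERE rating = (SELECT MAX(rating) FROM movies)

Result:
genre  | rating
-------+-------
Action | 4.6   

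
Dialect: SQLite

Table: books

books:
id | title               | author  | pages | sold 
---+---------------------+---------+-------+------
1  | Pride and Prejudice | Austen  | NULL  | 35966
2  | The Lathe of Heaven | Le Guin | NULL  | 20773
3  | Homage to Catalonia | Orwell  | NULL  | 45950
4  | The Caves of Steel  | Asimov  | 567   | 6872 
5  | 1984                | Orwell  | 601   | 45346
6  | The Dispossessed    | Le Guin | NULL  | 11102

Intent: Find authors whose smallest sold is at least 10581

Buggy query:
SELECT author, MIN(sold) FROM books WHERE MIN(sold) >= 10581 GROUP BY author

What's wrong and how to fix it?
Bug: MIN() in WHERE is a misuse of aggregate

Fix: Use HAVING for the per-group MIN condition

Corrected query:
SELECT author, MIN(sold) FROM books GROUP BY author HAVING MIN(sold) >= 10581

Result:
author  | MIN(sold)
--------+----------
Austen  | 35966    
Le Guin | 11102    
Orwell  | 45346    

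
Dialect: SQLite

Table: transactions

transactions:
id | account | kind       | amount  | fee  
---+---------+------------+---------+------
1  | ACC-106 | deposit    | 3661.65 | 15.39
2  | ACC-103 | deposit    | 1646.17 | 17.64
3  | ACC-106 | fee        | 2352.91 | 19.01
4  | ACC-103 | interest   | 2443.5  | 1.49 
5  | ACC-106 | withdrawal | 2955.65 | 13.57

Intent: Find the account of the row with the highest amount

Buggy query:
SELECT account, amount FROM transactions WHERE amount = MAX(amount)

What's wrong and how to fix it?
Bug: WHERE is evaluated per row; an aggregate over the whole table isn't defined there

Fix: Wrap MAX in a scalar subquery so WHERE compares against a single value

Corrected query:
SELECT account, amount FROM transactions WHERE amount = (SELECT MAX(amount) FROM transactions)

Result:
account | amount 
--------+--------
ACC-106 | 3661.65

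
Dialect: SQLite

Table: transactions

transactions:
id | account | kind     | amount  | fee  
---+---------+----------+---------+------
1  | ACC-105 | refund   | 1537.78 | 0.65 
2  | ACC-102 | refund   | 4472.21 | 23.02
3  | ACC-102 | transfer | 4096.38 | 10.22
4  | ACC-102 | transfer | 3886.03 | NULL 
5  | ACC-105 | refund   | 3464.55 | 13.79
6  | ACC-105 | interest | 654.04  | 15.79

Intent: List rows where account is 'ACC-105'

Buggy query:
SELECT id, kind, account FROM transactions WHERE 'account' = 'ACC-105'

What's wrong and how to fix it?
Bug: Single quotes denote string literals in SQL; the column name is being compared as a constant string

Fix: Remove the quotes around the column name (or use double quotes for an identifier)

Corrected query:
SELECT id, kind, account FROM transactions WHERE account = 'ACC-105'

Result:
id | kind     | account
---+----------+--------
1  | refund   | ACC-105
5  | refund   | ACC-105
6  | interest | ACC-105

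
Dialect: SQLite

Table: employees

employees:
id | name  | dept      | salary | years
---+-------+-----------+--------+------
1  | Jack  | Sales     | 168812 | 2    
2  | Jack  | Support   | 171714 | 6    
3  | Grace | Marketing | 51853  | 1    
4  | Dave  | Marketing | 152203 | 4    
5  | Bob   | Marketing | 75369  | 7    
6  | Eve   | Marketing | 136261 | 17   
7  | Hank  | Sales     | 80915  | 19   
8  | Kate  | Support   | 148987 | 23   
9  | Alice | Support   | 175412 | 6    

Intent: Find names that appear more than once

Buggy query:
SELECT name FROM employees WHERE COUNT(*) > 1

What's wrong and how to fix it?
Bug: WHERE can't reference COUNT(*); aggregates are computed after WHERE

Fix: Group first, then use HAVING for the count condition

Corrected query:
SELECT name FROM employees GROUP BY name HAVING COUNT(*) > 1

Result:
name
----
Jack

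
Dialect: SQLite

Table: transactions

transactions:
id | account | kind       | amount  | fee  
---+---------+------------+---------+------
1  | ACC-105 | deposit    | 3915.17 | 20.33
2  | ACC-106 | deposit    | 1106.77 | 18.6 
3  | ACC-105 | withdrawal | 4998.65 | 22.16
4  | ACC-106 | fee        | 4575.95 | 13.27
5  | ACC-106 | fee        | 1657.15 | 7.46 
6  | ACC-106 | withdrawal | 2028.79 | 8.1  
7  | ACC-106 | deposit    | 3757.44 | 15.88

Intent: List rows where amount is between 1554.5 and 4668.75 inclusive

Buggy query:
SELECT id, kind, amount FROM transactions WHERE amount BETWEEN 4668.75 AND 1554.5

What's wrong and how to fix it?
Bug: The bounds are reversed; BETWEEN a AND b requires a <= b to match anything

Fix: Swap the bounds so the smaller value comes first

Corrected query:
SELECT id, kind, amount FROM transactions WHERE amount BETWEEN 1554.5 AND 4668.75

Result:
id | kind       | amount 
---+------------+--------
1  | deposit    | 3915.17
4  | fee        | 4575.95
5  | fee        | 1657.15
6  | withdrawal | 2028.79
7  | deposit    | 3757.44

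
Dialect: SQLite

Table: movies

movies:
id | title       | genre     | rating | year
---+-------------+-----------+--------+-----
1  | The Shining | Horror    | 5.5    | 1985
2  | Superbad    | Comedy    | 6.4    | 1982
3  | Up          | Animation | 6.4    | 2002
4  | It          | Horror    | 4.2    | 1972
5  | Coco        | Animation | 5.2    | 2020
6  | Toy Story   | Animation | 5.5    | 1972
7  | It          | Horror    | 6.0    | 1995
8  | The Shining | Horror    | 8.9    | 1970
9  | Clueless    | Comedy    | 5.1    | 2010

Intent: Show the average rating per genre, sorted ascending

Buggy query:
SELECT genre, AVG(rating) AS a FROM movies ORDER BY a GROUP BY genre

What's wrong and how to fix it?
Bug: ORDER BY appears before GROUP BY; SQL clause order requires GROUP BY first

Fix: Reorder: SELECT … FROM … GROUP BY … ORDER BY …

Corrected query:
SELECT genre, AVG(rating) AS a FROM movies GROUP BY genre ORDER BY a

Result:
genre     | a   
----------+-----
Animation | 5.7 
Comedy    | 5.75
Horror    | 6.15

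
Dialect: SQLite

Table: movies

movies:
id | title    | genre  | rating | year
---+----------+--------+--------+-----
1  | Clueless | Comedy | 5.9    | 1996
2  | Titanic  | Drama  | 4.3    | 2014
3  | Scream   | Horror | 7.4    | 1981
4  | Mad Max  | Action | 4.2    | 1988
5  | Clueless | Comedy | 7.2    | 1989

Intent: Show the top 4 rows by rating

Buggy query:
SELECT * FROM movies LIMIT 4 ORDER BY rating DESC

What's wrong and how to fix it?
Bug: LIMIT must come after ORDER BY

Fix: Sort with ORDER BY, then apply LIMIT

Corrected query:
SELECT * FROM movies ORDER BY rating DESC LIMIT 4

Result:
id | title    | genre  | rating | year
---+----------+--------+--------+-----
3  | Scream   | Horror | 7.4    | 1981
5  | Clueless | Comedy | 7.2    | 1989
1  | Clueless | Comedy | 5.9    | 1996
2  | Titanic  | Drama  | 4.3    | 2014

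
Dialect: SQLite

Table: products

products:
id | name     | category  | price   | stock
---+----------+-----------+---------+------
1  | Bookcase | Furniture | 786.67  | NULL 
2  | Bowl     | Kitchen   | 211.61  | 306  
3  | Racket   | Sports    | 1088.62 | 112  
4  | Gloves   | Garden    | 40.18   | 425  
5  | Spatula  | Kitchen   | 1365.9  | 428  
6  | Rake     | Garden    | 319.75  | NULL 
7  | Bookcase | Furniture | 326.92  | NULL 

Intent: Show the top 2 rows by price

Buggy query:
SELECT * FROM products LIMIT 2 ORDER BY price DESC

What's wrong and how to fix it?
Bug: ORDER BY cannot follow LIMIT; LIMIT is the final clause

Fix: Sort with ORDER BY, then apply LIMIT

Corrected query:
SELECT * FROM products ORDER BY price DESC LIMIT 2

Result:
id | name    | category | price   | stock
---+---------+----------+---------+------
5  | Spatula | Kitchen  | 1365.9  | 428  
3  | Racket  | Sports   | 1088.62 | 112  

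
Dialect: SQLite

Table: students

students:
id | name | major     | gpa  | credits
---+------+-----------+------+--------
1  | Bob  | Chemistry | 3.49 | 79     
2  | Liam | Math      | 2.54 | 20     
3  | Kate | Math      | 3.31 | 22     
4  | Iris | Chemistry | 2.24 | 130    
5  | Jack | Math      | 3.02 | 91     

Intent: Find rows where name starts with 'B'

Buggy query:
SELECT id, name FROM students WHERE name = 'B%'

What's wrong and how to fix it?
Bug: '=' compares the literal string including the % character; pattern matching needs LIKE

Fix: Replace '=' with LIKE so 'B%' is treated as a pattern

Corrected query:
SELECT id, name FROM students WHERE name LIKE 'B%'

Result:
id | name
---+-----
1  | Bob 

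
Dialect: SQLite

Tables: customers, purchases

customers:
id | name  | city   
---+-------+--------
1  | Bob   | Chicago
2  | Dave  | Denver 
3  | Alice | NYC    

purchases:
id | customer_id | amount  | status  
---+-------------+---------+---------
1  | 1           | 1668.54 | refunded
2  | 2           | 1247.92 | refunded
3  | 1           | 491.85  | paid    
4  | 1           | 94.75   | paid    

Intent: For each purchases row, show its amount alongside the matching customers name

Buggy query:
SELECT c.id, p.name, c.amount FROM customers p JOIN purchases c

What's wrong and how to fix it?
Bug: Missing join condition: each purchases row is matched to all customers rows instead of just its own

Fix: Add ON c.customer_id = p.id to the JOIN

Corrected query:
SELECT c.id, p.name, c.amount FROM customers p JOIN purchases c ON c.customer_id = p.id

Result:
id | name | amount 
---+------+--------
1  | Bob  | 1668.54
2  | Dave | 1247.92
3  | Bob  | 491.85 
4  | Bob  | 94.75  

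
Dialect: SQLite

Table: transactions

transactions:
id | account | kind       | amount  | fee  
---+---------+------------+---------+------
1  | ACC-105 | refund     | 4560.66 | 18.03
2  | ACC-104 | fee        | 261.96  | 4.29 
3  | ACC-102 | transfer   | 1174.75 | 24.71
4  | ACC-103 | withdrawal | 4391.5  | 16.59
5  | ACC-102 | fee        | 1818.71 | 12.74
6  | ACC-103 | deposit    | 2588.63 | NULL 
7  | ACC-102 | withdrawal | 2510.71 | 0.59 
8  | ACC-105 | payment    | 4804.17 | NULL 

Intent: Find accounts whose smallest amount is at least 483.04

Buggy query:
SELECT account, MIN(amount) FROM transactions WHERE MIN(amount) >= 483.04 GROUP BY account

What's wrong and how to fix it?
Bug: MIN() in WHERE is a misuse of aggregate

Fix: Replace WHERE with HAVING after the GROUP BY

Corrected query:
SELECT account, MIN(amount) FROM transactions GROUP BY account HAVING MIN(amount) >= 483.04

Result:
account | MIN(amount)
--------+------------
ACC-102 | 1174.75    
ACC-103 | 2588.63    
ACC-105 | 4560.66    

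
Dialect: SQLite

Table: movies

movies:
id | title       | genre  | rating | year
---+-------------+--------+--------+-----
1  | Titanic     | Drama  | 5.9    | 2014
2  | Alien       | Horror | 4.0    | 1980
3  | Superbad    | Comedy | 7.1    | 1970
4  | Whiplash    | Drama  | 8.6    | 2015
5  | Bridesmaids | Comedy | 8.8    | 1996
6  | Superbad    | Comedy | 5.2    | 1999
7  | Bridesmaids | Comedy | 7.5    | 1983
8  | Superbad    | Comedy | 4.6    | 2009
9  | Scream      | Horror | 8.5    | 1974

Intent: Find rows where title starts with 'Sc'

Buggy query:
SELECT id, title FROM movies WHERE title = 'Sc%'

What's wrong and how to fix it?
Bug: '=' compares the literal string including the % character; pattern matching needs LIKE

Fix: Use LIKE for wildcard pattern matching

Corrected query:
SELECT id, title FROM movies WHERE title LIKE 'Sc%'

Result:
id | title 
---+-------
9  | Scream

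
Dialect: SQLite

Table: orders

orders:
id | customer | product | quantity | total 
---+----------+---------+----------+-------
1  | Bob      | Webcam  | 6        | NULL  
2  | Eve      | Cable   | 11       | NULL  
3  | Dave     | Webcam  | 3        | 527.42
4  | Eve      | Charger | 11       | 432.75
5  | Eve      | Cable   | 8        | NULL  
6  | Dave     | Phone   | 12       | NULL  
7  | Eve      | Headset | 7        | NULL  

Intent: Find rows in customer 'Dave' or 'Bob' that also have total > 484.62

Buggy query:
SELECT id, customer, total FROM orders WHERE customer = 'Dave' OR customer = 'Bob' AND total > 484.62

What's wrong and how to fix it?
Bug: AND binds tighter than OR, so this parses as customer = 'Dave' OR (customer = 'Bob' AND total > 484.62)

Fix: Add parentheses around the OR so the AND applies to both alternatives

Corrected query:
SELECT id, customer, total FROM orders WHERE (customer = 'Dave' OR customer = 'Bob') AND total > 484.62

Result:
id | customer | total 
---+----------+-------
3  | Dave     | 527.42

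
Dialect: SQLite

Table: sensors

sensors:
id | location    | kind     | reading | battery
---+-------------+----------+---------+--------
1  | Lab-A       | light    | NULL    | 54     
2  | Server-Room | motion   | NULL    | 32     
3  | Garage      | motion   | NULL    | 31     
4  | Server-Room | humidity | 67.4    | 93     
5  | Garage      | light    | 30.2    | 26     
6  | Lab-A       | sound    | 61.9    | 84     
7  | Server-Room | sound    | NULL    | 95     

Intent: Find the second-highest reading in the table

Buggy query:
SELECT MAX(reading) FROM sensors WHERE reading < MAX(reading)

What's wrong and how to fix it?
Bug: The inner MAX is an aggregate inside WHERE, which is not allowed

Fix: Put the inner MAX in a scalar subquery

Corrected query:
SELECT MAX(reading) FROM sensors WHERE reading < (SELECT MAX(reading) FROM sensors)

Result:
MAX(reading)
------------
61.9        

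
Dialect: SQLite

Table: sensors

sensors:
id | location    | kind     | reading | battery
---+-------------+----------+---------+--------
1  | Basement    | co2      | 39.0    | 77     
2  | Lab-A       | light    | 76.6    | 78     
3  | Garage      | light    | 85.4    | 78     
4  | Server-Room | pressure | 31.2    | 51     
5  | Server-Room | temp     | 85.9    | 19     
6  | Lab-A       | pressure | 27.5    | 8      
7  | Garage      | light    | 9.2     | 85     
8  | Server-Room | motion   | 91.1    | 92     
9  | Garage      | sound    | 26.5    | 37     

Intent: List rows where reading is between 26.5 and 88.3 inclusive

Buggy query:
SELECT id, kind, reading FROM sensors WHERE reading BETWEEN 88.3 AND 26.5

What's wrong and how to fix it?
Bug: The bounds are reversed; BETWEEN a AND b requires a <= b to match anything

Fix: Swap the bounds so the smaller value comes first

Corrected query:
SELECT id, kind, reading FROM sensors WHERE reading BETWEEN 26.5 AND 88.3

Result:
id | kind     | reading
---+----------+--------
1  | co2      | 39     
2  | light    | 76.6   
3  | light    | 85.4   
4  | pressure | 31.2   
5  | temp     | 85.9   
6  | pressure | 27.5   
9  | sound    | 26.5   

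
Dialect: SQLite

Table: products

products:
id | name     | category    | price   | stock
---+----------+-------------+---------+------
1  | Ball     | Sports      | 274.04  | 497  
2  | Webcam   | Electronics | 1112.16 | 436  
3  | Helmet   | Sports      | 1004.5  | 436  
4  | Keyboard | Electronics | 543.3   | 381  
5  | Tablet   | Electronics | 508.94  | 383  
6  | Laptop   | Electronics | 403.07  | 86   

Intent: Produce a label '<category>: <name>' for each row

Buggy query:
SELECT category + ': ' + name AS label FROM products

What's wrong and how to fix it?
Bug: '+' is numeric addition; on text columns SQLite converts them to 0 instead of concatenating

Fix: Replace + with || to concatenate text

Corrected query:
SELECT category || ': ' || name AS label FROM products

Result:
label                
---------------------
Sports: Ball         
Electronics: Webcam  
Sports: Helmet       
Electronics: Keyboard
Electronics: Tablet  
Electronics: Laptop  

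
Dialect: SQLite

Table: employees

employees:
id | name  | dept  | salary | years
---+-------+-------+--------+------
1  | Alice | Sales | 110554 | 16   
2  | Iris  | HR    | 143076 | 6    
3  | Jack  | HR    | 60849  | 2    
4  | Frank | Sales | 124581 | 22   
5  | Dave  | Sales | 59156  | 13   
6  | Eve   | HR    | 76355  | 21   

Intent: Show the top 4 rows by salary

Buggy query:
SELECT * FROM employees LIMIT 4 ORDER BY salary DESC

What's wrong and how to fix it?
Bug: ORDER BY cannot follow LIMIT; LIMIT is the final clause

Fix: Sort with ORDER BY, then apply LIMIT

Corrected query:
SELECT * FROM employees ORDER BY salary DESC LIMIT 4

Result:
id | name  | dept  | salary | years
---+-------+-------+--------+------
2  | Iris  | HR    | 143076 | 6    
4  | Frank | Sales | 124581 | 22   
1  | Alice | Sales | 110554 | 16   
6  | Eve   | HR    | 76355  | 21   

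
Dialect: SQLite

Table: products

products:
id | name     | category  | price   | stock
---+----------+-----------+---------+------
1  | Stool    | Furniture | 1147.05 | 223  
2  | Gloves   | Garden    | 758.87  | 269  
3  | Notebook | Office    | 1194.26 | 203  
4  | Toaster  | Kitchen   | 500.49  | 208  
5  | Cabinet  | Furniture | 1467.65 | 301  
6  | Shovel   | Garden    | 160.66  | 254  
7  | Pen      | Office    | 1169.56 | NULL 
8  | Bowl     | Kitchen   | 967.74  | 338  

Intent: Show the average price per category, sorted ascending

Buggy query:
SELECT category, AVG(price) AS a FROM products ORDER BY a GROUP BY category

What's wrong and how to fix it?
Bug: ORDER BY appears before GROUP BY; SQL clause order requires GROUP BY first

Fix: Reorder: SELECT … FROM … GROUP BY … ORDER BY …

Corrected query:
SELECT category, AVG(price) AS a FROM products GROUP BY category ORDER BY a

Result:
category  | a      
----------+--------
Garden    | 459.765
Kitchen   | 734.115
Office    | 1181.91
Furniture | 1307.35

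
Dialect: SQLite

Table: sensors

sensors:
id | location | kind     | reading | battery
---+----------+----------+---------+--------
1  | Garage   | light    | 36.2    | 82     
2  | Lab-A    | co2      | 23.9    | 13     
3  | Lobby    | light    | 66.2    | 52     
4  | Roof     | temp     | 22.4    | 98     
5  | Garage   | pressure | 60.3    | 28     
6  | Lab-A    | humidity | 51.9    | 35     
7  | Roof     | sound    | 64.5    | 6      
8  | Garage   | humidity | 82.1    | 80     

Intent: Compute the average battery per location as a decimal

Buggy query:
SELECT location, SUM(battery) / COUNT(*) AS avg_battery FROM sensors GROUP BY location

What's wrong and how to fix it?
Bug: Both operands are integers, so '/' performs integer division and truncates

Fix: Cast one side to REAL so the division keeps the fractional part

Corrected query:
SELECT location, SUM(battery) * 1.0 / COUNT(*) AS avg_battery FROM sensors GROUP BY location

Result:
location | avg_battery
---------+------------
Garage   | 63.333333  
Lab-A    | 24         
Lobby    | 52         
Roof     | 52         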